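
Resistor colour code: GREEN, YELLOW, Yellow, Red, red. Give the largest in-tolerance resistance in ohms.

Green → 5 (first significant figure)
Yellow → 4 (second significant figure)
Yellow → 4 (third significant figure)
Red → ×10^2 multiplier
Red → ±2% tolerance
544 × 100 = 54400 Ω
Largest = 54400 × (1 + 2/100) = 55488 Ω.

55488 Ω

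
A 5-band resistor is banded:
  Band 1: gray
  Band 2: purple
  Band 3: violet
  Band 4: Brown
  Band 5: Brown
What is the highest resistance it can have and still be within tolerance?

Grey → 8 (first significant figure)
Violet → 7 (second significant figure)
Violet → 7 (third significant figure)
Brown → ×10 multiplier
Brown → ±1% tolerance
877 × 10 = 8770 Ω
Highest = 8770 × (1 + 1/100) = 8857.7 Ω.

8857.7 Ω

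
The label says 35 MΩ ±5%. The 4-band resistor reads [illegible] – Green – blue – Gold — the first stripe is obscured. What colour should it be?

orange

35000000 Ω = 35 × 10^6.
The first band gives digit 3 of the significand, and 3 is orange.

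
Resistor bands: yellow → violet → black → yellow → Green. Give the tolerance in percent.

The last band, green, is the tolerance band.
Green corresponds to ±0.5%.

±0.5%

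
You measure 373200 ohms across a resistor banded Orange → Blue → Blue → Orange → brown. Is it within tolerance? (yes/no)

no

Orange → 3 (first significant figure)
Blue → 6 (second significant figure)
Blue → 6 (third significant figure)
Orange → ×10^3 multiplier
Brown → ±1% tolerance
366 × 1000 = 366000 Ω
Allowed range: 362340 Ω to 369660 Ω.
373200 ohms lies outside that range.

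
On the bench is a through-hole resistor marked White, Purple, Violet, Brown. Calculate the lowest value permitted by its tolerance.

White → 9 (first significant figure)
Violet → 7 (second significant figure)
Violet → ×10^7 multiplier
Brown → ±1% tolerance
97 × 10000000 = 970000000 Ω
Lowest = 970000000 × (1 − 1/100) = 960300000 Ω.

960300000 Ω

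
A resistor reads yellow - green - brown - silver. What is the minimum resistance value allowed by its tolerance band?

Yellow → 4 (first significant figure)
Green → 5 (second significant figure)
Brown → ×10 multiplier
Silver → ±10% tolerance
45 × 10 = 450 Ω
Minimum = 450 × (1 − 10/100) = 405 Ω.

405 Ω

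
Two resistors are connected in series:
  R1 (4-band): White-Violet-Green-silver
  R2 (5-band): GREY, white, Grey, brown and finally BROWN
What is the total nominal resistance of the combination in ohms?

R1: white, violet → 97; green ×10^5 → 9700000 Ω.
R2: grey, white, grey → 898; brown ×10 → 8980 Ω.
Series: 9700000 + 8980 = 9708980 Ω.

9708980 Ω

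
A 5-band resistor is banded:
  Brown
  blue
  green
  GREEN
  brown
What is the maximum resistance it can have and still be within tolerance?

16665000 Ω

Brown → 1 (first significant figure)
Blue → 6 (second significant figure)
Green → 5 (third significant figure)
Green → ×10^5 multiplier
Brown → ±1% tolerance
165 × 100000 = 16500000 Ω
Maximum = 16500000 × (1 + 1/100) = 16665000 Ω.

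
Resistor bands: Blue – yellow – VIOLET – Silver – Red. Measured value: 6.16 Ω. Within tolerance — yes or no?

Blue → 6 (first significant figure)
Yellow → 4 (second significant figure)
Violet → 7 (third significant figure)
Silver → ×0.01 multiplier
Red → ±2% tolerance
647 × 0.01 = 6.47 Ω
Allowed range: 6.3406 Ω to 6.5994 Ω.
6.16 Ω lies outside that range.

no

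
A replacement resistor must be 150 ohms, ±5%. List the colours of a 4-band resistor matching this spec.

brown, green, brown, gold

150 Ω = 15 × 10^1.
1 → brown
5 → green
Multiplier 10^1 → brown.
±5% tolerance → gold.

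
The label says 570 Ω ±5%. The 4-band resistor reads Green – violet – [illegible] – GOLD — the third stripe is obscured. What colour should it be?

570 Ω = 57 × 10^1.
The third band is the multiplier, 10^1, which is brown.

brown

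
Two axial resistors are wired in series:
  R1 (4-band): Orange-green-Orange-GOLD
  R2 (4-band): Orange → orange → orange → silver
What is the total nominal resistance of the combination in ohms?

R1: orange, green → 35; orange ×10^3 → 35000 Ω.
R2: orange, orange → 33; orange ×10^3 → 33000 Ω.
Series: 35000 + 33000 = 68000 Ω.

68000 Ω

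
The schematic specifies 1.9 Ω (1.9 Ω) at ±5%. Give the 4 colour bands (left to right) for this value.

1.9 Ω = 19 × 10^-1.
1 → brown
9 → white
Multiplier 10^-1 → gold.
±5% tolerance → gold.

brown, white, gold, gold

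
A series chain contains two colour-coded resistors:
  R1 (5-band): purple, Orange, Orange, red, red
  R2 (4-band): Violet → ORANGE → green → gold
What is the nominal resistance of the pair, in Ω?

R1: violet, orange, orange → 733; red ×10^2 → 73300 Ω.
R2: violet, orange → 73; green ×10^5 → 7300000 Ω.
Series: 73300 + 7300000 = 7373300 Ω.

7373300 Ω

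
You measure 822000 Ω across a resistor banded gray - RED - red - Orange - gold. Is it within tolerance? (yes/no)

yes

Grey → 8 (first significant figure)
Red → 2 (second significant figure)
Red → 2 (third significant figure)
Orange → ×10^3 multiplier
Gold → ±5% tolerance
822 × 1000 = 822000 Ω
Allowed range: 780900 Ω to 863100 Ω.
822000 Ω lies inside that range.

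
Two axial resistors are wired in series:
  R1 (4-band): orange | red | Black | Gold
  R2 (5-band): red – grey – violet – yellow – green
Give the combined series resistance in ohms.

2870032 Ω

R1: orange, red → 32; black ×1 → 32 Ω.
R2: red, grey, violet → 287; yellow ×10^4 → 2870000 Ω.
Series: 32 + 2870000 = 2870032 Ω.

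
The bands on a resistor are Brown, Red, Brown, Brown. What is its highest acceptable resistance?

Brown → 1 (first significant figure)
Red → 2 (second significant figure)
Brown → ×10 multiplier
Brown → ±1% tolerance
12 × 10 = 120 Ω
Highest = 120 × (1 + 1/100) = 121.2 Ω.

121.2 Ω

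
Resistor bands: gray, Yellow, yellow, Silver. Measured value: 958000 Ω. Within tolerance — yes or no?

Grey → 8 (first significant figure)
Yellow → 4 (second significant figure)
Yellow → ×10^4 multiplier
Silver → ±10% tolerance
84 × 10000 = 840000 Ω
Allowed range: 756000 Ω to 924000 Ω.
958000 Ω lies outside that range.

no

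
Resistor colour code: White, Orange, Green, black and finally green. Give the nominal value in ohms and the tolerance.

White → 9 (first significant figure)
Orange → 3 (second significant figure)
Green → 5 (third significant figure)
Black → ×1 multiplier
Green → ±0.5% tolerance
935 × 1 = 935 Ω

935 Ω ±0.5%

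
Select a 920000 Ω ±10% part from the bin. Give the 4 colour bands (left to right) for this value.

white, red, yellow, silver

920000 Ω = 92 × 10^4.
9 → white
2 → red
Multiplier 10^4 → yellow.
±10% tolerance → silver.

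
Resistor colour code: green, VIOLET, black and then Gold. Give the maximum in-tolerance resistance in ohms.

Green → 5 (first significant figure)
Violet → 7 (second significant figure)
Black → ×1 multiplier
Gold → ±5% tolerance
57 × 1 = 57 Ω
Maximum = 57 × (1 + 5/100) = 59.85 Ω.

59.85 Ω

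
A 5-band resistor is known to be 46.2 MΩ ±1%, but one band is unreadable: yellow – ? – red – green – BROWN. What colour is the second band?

46200000 Ω = 462 × 10^5.
The second band gives digit 6 of the significand, and 6 is blue.

blue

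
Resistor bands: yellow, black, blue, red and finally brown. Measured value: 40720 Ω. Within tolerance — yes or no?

yes

Yellow → 4 (first significant figure)
Black → 0 (second significant figure)
Blue → 6 (third significant figure)
Red → ×10^2 multiplier
Brown → ±1% tolerance
406 × 100 = 40600 Ω
Allowed range: 40194 Ω to 41006 Ω.
40720 Ω lies inside that range.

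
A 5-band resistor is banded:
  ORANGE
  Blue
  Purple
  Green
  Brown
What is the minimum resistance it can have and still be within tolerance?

Orange → 3 (first significant figure)
Blue → 6 (second significant figure)
Violet → 7 (third significant figure)
Green → ×10^5 multiplier
Brown → ±1% tolerance
367 × 100000 = 36700000 Ω
Minimum = 36700000 × (1 − 1/100) = 36333000 Ω.

36333000 Ω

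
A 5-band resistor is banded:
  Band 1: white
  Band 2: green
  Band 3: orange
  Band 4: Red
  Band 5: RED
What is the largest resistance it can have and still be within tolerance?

White → 9 (first significant figure)
Green → 5 (second significant figure)
Orange → 3 (third significant figure)
Red → ×10^2 multiplier
Red → ±2% tolerance
953 × 100 = 95300 Ω
Largest = 95300 × (1 + 2/100) = 97206 Ω.

97206 Ω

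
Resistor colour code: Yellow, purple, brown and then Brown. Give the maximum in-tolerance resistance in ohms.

Yellow → 4 (first significant figure)
Violet → 7 (second significant figure)
Brown → ×10 multiplier
Brown → ±1% tolerance
47 × 10 = 470 Ω
Maximum = 470 × (1 + 1/100) = 474.7 Ω.

474.7 Ω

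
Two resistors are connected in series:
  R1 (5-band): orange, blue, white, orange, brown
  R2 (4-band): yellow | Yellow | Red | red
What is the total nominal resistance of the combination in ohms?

373400 Ω

R1: orange, blue, white → 369; orange ×10^3 → 369000 Ω.
R2: yellow, yellow → 44; red ×10^2 → 4400 Ω.
Series: 369000 + 4400 = 373400 Ω.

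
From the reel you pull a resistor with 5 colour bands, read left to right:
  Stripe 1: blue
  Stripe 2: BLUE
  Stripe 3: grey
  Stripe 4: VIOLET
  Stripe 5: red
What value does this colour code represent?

Blue → 6 (first significant figure)
Blue → 6 (second significant figure)
Grey → 8 (third significant figure)
Violet → ×10^7 multiplier
668 × 10000000 = 6680000000 Ω

6680000000 Ω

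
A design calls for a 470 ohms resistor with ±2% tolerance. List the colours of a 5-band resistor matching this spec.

470 Ω = 470 × 10^0.
4 → yellow
7 → violet
0 → black
Multiplier 10^0 → black.
±2% tolerance → red.

yellow, violet, black, black, red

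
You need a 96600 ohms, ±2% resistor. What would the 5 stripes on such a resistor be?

96600 Ω = 966 × 10^2.
9 → white
6 → blue
6 → blue
Multiplier 10^2 → red.
±2% tolerance → red.

white, blue, blue, red, red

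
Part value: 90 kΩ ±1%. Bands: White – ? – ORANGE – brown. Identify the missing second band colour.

90000 Ω = 90 × 10^3.
The second band gives digit 0 of the significand, and 0 is black.

black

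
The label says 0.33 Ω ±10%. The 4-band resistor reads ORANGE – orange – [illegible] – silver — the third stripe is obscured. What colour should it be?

0.33 Ω = 33 × 10^-2.
The third band is the multiplier, 10^-2, which is silver.

silver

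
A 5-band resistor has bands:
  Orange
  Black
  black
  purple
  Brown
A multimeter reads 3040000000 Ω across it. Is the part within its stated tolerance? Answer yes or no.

no

Orange → 3 (first significant figure)
Black → 0 (second significant figure)
Black → 0 (third significant figure)
Violet → ×10^7 multiplier
Brown → ±1% tolerance
300 × 10000000 = 3000000000 Ω
Allowed range: 2970000000 Ω to 3030000000 Ω.
3040000000 Ω lies outside that range.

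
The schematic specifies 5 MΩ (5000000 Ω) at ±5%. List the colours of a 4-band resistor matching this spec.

5000000 Ω = 50 × 10^5.
5 → green
0 → black
Multiplier 10^5 → green.
±5% tolerance → gold.

green, black, green, gold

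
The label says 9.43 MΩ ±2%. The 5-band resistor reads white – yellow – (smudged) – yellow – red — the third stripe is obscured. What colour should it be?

9430000 Ω = 943 × 10^4.
The third band gives digit 3 of the significand, and 3 is orange.

orange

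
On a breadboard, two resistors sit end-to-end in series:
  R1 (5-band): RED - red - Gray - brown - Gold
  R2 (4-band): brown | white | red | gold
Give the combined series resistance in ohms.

R1: red, red, grey → 228; brown ×10 → 2280 Ω.
R2: brown, white → 19; red ×10^2 → 1900 Ω.
Series: 2280 + 1900 = 4180 Ω.

4180 Ω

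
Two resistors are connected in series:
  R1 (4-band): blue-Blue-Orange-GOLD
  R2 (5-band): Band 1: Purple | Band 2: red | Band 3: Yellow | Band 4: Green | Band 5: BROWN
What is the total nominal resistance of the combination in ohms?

R1: blue, blue → 66; orange ×10^3 → 66000 Ω.
R2: violet, red, yellow → 724; green ×10^5 → 72400000 Ω.
Series: 66000 + 72400000 = 72466000 Ω.

72466000 Ω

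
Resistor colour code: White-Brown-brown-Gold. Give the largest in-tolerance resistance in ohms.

White → 9 (first significant figure)
Brown → 1 (second significant figure)
Brown → ×10 multiplier
Gold → ±5% tolerance
91 × 10 = 910 Ω
Largest = 910 × (1 + 5/100) = 955.5 Ω.

955.5 Ω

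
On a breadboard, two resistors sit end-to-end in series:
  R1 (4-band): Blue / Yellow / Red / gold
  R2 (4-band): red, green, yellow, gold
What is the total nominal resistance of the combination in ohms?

R1: blue, yellow → 64; red ×10^2 → 6400 Ω.
R2: red, green → 25; yellow ×10^4 → 250000 Ω.
Series: 6400 + 250000 = 256400 Ω.

256400 Ω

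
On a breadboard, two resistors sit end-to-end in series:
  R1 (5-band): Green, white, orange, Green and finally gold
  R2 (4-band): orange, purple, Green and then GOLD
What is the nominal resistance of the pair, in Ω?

63000000 Ω

R1: green, white, orange → 593; green ×10^5 → 59300000 Ω.
R2: orange, violet → 37; green ×10^5 → 3700000 Ω.
Series: 59300000 + 3700000 = 63000000 Ω.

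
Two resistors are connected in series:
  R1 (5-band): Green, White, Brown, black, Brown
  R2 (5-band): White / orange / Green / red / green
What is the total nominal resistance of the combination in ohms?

R1: green, white, brown → 591; black ×1 → 591 Ω.
R2: white, orange, green → 935; red ×10^2 → 93500 Ω.
Series: 591 + 93500 = 94091 Ω.

94091 Ω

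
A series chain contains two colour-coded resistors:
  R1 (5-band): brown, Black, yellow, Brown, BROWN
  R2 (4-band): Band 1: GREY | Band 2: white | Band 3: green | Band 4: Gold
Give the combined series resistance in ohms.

8901040 Ω

R1: brown, black, yellow → 104; brown ×10 → 1040 Ω.
R2: grey, white → 89; green ×10^5 → 8900000 Ω.
Series: 1040 + 8900000 = 8901040 Ω.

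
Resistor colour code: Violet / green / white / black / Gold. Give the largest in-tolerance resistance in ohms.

Violet → 7 (first significant figure)
Green → 5 (second significant figure)
White → 9 (third significant figure)
Black → ×1 multiplier
Gold → ±5% tolerance
759 × 1 = 759 Ω
Largest = 759 × (1 + 5/100) = 796.95 Ω.

796.95 Ω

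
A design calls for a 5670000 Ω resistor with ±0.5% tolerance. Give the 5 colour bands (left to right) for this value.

green, blue, violet, yellow, green

5670000 Ω = 567 × 10^4.
5 → green
6 → blue
7 → violet
Multiplier 10^4 → yellow.
±0.5% tolerance → green.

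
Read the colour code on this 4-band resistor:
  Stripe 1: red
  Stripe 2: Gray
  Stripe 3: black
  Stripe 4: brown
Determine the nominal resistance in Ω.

Red → 2 (first significant figure)
Grey → 8 (second significant figure)
Black → ×1 multiplier
28 × 1 = 28 Ω

28 Ω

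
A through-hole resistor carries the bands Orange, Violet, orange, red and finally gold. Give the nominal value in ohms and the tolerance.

Orange → 3 (first significant figure)
Violet → 7 (second significant figure)
Orange → 3 (third significant figure)
Red → ×10^2 multiplier
Gold → ±5% tolerance
373 × 100 = 37300 Ω

37300 Ω ±5%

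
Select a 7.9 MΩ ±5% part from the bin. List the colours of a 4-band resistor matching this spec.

violet, white, green, gold

7900000 Ω = 79 × 10^5.
7 → violet
9 → white
Multiplier 10^5 → green.
±5% tolerance → gold.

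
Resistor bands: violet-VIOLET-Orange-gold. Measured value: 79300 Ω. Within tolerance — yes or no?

Violet → 7 (first significant figure)
Violet → 7 (second significant figure)
Orange → ×10^3 multiplier
Gold → ±5% tolerance
77 × 1000 = 77000 Ω
Allowed range: 73150 Ω to 80850 Ω.
79300 Ω lies inside that range.

yes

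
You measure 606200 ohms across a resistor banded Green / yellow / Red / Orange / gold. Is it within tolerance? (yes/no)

Green → 5 (first significant figure)
Yellow → 4 (second significant figure)
Red → 2 (third significant figure)
Orange → ×10^3 multiplier
Gold → ±5% tolerance
542 × 1000 = 542000 Ω
Allowed range: 514900 Ω to 569100 Ω.
606200 ohms lies outside that range.

no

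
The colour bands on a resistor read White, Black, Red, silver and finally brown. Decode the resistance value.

White → 9 (first significant figure)
Black → 0 (second significant figure)
Red → 2 (third significant figure)
Silver → ×0.01 multiplier
902 × 0.01 = 9.02 Ω

9.02 Ω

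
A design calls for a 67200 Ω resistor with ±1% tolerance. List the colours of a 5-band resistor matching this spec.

67200 Ω = 672 × 10^2.
6 → blue
7 → violet
2 → red
Multiplier 10^2 → red.
±1% tolerance → brown.

blue, violet, red, red, brown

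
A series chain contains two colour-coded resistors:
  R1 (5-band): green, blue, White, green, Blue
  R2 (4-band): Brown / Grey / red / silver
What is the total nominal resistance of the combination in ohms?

56901800 Ω

R1: green, blue, white → 569; green ×10^5 → 56900000 Ω.
R2: brown, grey → 18; red ×10^2 → 1800 Ω.
Series: 56900000 + 1800 = 56901800 Ω.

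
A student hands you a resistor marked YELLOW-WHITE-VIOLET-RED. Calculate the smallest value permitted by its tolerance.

Yellow → 4 (first significant figure)
White → 9 (second significant figure)
Violet → ×10^7 multiplier
Red → ±2% tolerance
49 × 10000000 = 490000000 Ω
Smallest = 490000000 × (1 − 2/100) = 480200000 Ω.

480200000 Ω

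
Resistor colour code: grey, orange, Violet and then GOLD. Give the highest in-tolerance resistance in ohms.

Grey → 8 (first significant figure)
Orange → 3 (second significant figure)
Violet → ×10^7 multiplier
Gold → ±5% tolerance
83 × 10000000 = 830000000 Ω
Highest = 830000000 × (1 + 5/100) = 871500000 Ω.

871500000 Ω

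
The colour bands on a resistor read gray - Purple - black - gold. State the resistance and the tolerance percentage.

87 Ω ±5%

Grey → 8 (first significant figure)
Violet → 7 (second significant figure)
Black → ×1 multiplier
Gold → ±5% tolerance
87 × 1 = 87 Ω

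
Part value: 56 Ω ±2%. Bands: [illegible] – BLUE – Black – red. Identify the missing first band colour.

56 Ω = 56 × 10^0.
The first band gives digit 5 of the significand, and 5 is green.

green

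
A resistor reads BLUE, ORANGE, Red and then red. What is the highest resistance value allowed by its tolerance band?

Blue → 6 (first significant figure)
Orange → 3 (second significant figure)
Red → ×10^2 multiplier
Red → ±2% tolerance
63 × 100 = 6300 Ω
Highest = 6300 × (1 + 2/100) = 6426 Ω.

6426 Ω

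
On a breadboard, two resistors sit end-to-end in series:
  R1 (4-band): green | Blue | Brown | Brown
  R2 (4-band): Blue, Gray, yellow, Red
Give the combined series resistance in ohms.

680560 Ω

R1: green, blue → 56; brown ×10 → 560 Ω.
R2: blue, grey → 68; yellow ×10^4 → 680000 Ω.
Series: 560 + 680000 = 680560 Ω.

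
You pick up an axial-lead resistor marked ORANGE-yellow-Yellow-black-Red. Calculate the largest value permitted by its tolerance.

350.88 Ω

Orange → 3 (first significant figure)
Yellow → 4 (second significant figure)
Yellow → 4 (third significant figure)
Black → ×1 multiplier
Red → ±2% tolerance
344 × 1 = 344 Ω
Largest = 344 × (1 + 2/100) = 350.88 Ω.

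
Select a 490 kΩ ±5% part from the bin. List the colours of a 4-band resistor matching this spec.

yellow, white, yellow, gold

490000 Ω = 49 × 10^4.
4 → yellow
9 → white
Multiplier 10^4 → yellow.
±5% tolerance → gold.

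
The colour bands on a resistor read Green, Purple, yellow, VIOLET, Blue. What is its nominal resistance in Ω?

Green → 5 (first significant figure)
Violet → 7 (second significant figure)
Yellow → 4 (third significant figure)
Violet → ×10^7 multiplier
574 × 10000000 = 5740000000 Ω

5740000000 Ω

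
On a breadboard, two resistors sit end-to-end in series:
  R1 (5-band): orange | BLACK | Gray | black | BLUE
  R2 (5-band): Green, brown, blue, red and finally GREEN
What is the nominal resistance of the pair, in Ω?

51908 Ω

R1: orange, black, grey → 308; black ×1 → 308 Ω.
R2: green, brown, blue → 516; red ×10^2 → 51600 Ω.
Series: 308 + 51600 = 51908 Ω.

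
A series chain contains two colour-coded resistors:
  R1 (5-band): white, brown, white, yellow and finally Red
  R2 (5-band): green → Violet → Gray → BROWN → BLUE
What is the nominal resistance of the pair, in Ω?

9195780 Ω

R1: white, brown, white → 919; yellow ×10^4 → 9190000 Ω.
R2: green, violet, grey → 578; brown ×10 → 5780 Ω.
Series: 9190000 + 5780 = 9195780 Ω.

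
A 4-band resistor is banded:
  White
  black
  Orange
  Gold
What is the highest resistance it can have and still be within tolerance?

94500 Ω

White → 9 (first significant figure)
Black → 0 (second significant figure)
Orange → ×10^3 multiplier
Gold → ±5% tolerance
90 × 1000 = 90000 Ω
Highest = 90000 × (1 + 5/100) = 94500 Ω.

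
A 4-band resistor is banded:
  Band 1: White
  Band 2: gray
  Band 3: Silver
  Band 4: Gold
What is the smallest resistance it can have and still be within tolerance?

0.931 Ω

White → 9 (first significant figure)
Grey → 8 (second significant figure)
Silver → ×0.01 multiplier
Gold → ±5% tolerance
98 × 0.01 = 0.98 Ω
Smallest = 0.98 × (1 − 5/100) = 0.931 Ω.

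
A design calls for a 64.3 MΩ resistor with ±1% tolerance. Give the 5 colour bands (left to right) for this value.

64300000 Ω = 643 × 10^5.
6 → blue
4 → yellow
3 → orange
Multiplier 10^5 → green.
±1% tolerance → brown.

blue, yellow, orange, green, brown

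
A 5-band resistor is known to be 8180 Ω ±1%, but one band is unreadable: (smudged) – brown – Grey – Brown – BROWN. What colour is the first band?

8180 Ω = 818 × 10^1.
The first band gives digit 8 of the significand, and 8 is grey.

grey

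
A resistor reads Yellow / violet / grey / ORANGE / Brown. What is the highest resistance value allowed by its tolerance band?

482780 Ω

Yellow → 4 (first significant figure)
Violet → 7 (second significant figure)
Grey → 8 (third significant figure)
Orange → ×10^3 multiplier
Brown → ±1% tolerance
478 × 1000 = 478000 Ω
Highest = 478000 × (1 + 1/100) = 482780 Ω.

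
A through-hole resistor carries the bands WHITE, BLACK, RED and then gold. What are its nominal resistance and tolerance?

9000 Ω ±5%

White → 9 (first significant figure)
Black → 0 (second significant figure)
Red → ×10^2 multiplier
Gold → ±5% tolerance
90 × 100 = 9000 Ω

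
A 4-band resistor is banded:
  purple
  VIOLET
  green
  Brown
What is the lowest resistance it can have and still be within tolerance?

7623000 Ω

Violet → 7 (first significant figure)
Violet → 7 (second significant figure)
Green → ×10^5 multiplier
Brown → ±1% tolerance
77 × 100000 = 7700000 Ω
Lowest = 7700000 × (1 − 1/100) = 7623000 Ω.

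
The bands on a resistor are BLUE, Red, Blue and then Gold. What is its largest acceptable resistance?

Blue → 6 (first significant figure)
Red → 2 (second significant figure)
Blue → ×10^6 multiplier
Gold → ±5% tolerance
62 × 1000000 = 62000000 Ω
Largest = 62000000 × (1 + 5/100) = 65100000 Ω.

65100000 Ω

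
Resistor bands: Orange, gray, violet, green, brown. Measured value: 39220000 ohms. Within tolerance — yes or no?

no

Orange → 3 (first significant figure)
Grey → 8 (second significant figure)
Violet → 7 (third significant figure)
Green → ×10^5 multiplier
Brown → ±1% tolerance
387 × 100000 = 38700000 Ω
Allowed range: 38313000 Ω to 39087000 Ω.
39220000 ohms lies outside that range.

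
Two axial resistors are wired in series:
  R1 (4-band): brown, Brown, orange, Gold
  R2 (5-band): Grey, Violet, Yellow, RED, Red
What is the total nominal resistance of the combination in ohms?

R1: brown, brown → 11; orange ×10^3 → 11000 Ω.
R2: grey, violet, yellow → 874; red ×10^2 → 87400 Ω.
Series: 11000 + 87400 = 98400 Ω.

98400 Ω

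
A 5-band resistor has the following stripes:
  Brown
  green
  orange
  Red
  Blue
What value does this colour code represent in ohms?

Brown → 1 (first significant figure)
Green → 5 (second significant figure)
Orange → 3 (third significant figure)
Red → ×10^2 multiplier
153 × 100 = 15300 Ω

15300 Ω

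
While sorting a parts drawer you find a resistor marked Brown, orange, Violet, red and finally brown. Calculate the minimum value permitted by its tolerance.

13563 Ω

Brown → 1 (first significant figure)
Orange → 3 (second significant figure)
Violet → 7 (third significant figure)
Red → ×10^2 multiplier
Brown → ±1% tolerance
137 × 100 = 13700 Ω
Minimum = 13700 × (1 − 1/100) = 13563 Ω.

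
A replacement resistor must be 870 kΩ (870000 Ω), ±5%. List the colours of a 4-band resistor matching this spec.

870000 Ω = 87 × 10^4.
8 → grey
7 → violet
Multiplier 10^4 → yellow.
±5% tolerance → gold.

grey, violet, yellow, gold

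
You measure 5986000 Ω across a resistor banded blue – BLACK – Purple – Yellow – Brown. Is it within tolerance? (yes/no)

no

Blue → 6 (first significant figure)
Black → 0 (second significant figure)
Violet → 7 (third significant figure)
Yellow → ×10^4 multiplier
Brown → ±1% tolerance
607 × 10000 = 6070000 Ω
Allowed range: 6009300 Ω to 6130700 Ω.
5986000 Ω lies outside that range.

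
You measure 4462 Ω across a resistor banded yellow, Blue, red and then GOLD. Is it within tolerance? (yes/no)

Yellow → 4 (first significant figure)
Blue → 6 (second significant figure)
Red → ×10^2 multiplier
Gold → ±5% tolerance
46 × 100 = 4600 Ω
Allowed range: 4370 Ω to 4830 Ω.
4462 Ω lies inside that range.

yes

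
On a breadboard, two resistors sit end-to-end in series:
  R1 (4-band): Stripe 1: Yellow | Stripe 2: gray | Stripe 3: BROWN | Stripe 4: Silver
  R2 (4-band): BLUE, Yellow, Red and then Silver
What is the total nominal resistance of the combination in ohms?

R1: yellow, grey → 48; brown ×10 → 480 Ω.
R2: blue, yellow → 64; red ×10^2 → 6400 Ω.
Series: 480 + 6400 = 6880 Ω.

6880 Ω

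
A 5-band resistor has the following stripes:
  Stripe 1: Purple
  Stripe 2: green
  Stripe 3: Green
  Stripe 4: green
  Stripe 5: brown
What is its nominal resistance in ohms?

75500000 Ω

Violet → 7 (first significant figure)
Green → 5 (second significant figure)
Green → 5 (third significant figure)
Green → ×10^5 multiplier
755 × 100000 = 75500000 Ω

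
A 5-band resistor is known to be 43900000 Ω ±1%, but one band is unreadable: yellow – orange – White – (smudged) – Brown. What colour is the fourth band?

green

43900000 Ω = 439 × 10^5.
The fourth band is the multiplier, 10^5, which is green.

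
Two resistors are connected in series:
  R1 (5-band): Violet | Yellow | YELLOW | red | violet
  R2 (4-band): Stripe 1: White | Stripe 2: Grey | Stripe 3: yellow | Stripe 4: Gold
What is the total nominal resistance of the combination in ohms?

1054400 Ω

R1: violet, yellow, yellow → 744; red ×10^2 → 74400 Ω.
R2: white, grey → 98; yellow ×10^4 → 980000 Ω.
Series: 74400 + 980000 = 1054400 Ω.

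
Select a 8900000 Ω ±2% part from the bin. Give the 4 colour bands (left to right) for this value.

8900000 Ω = 89 × 10^5.
8 → grey
9 → white
Multiplier 10^5 → green.
±2% tolerance → red.

grey, white, green, red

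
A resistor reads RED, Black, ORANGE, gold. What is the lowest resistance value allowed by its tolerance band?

Red → 2 (first significant figure)
Black → 0 (second significant figure)
Orange → ×10^3 multiplier
Gold → ±5% tolerance
20 × 1000 = 20000 Ω
Lowest = 20000 × (1 − 5/100) = 19000 Ω.

19000 Ω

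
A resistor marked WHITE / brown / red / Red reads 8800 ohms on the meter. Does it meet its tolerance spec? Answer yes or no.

White → 9 (first significant figure)
Brown → 1 (second significant figure)
Red → ×10^2 multiplier
Red → ±2% tolerance
91 × 100 = 9100 Ω
Allowed range: 8918 Ω to 9282 Ω.
8800 ohms lies outside that range.

no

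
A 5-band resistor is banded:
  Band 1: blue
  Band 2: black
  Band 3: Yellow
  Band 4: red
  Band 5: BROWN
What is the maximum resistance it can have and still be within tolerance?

61004 Ω

Blue → 6 (first significant figure)
Black → 0 (second significant figure)
Yellow → 4 (third significant figure)
Red → ×10^2 multiplier
Brown → ±1% tolerance
604 × 100 = 60400 Ω
Maximum = 60400 × (1 + 1/100) = 61004 Ω.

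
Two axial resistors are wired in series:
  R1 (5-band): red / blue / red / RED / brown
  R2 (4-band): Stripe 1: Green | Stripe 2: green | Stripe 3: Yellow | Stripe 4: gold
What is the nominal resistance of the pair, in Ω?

576200 Ω

R1: red, blue, red → 262; red ×10^2 → 26200 Ω.
R2: green, green → 55; yellow ×10^4 → 550000 Ω.
Series: 26200 + 550000 = 576200 Ω.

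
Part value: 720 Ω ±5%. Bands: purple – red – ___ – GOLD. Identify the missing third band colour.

brown

720 Ω = 72 × 10^1.
The third band is the multiplier, 10^1, which is brown.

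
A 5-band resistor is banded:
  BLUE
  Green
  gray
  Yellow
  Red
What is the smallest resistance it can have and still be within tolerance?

Blue → 6 (first significant figure)
Green → 5 (second significant figure)
Grey → 8 (third significant figure)
Yellow → ×10^4 multiplier
Red → ±2% tolerance
658 × 10000 = 6580000 Ω
Smallest = 6580000 × (1 − 2/100) = 6448400 Ω.

6448400 Ω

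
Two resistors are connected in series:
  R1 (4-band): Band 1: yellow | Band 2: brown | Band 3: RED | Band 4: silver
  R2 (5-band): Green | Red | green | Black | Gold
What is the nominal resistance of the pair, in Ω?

4625 Ω

R1: yellow, brown → 41; red ×10^2 → 4100 Ω.
R2: green, red, green → 525; black ×1 → 525 Ω.
Series: 4100 + 525 = 4625 Ω.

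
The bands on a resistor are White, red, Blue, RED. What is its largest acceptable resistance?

93840000 Ω

White → 9 (first significant figure)
Red → 2 (second significant figure)
Blue → ×10^6 multiplier
Red → ±2% tolerance
92 × 1000000 = 92000000 Ω
Largest = 92000000 × (1 + 2/100) = 93840000 Ω.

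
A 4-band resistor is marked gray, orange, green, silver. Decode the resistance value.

8300000 Ω

Grey → 8 (first significant figure)
Orange → 3 (second significant figure)
Green → ×10^5 multiplier
83 × 100000 = 8300000 Ω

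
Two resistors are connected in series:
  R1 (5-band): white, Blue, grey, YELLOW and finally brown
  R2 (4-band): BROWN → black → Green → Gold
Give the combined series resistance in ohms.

R1: white, blue, grey → 968; yellow ×10^4 → 9680000 Ω.
R2: brown, black → 10; green ×10^5 → 1000000 Ω.
Series: 9680000 + 1000000 = 10680000 Ω.

10680000 Ω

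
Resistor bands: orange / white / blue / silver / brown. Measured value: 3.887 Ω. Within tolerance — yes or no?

no

Orange → 3 (first significant figure)
White → 9 (second significant figure)
Blue → 6 (third significant figure)
Silver → ×0.01 multiplier
Brown → ±1% tolerance
396 × 0.01 = 3.96 Ω
Allowed range: 3.9204 Ω to 3.9996 Ω.
3.887 Ω lies outside that range.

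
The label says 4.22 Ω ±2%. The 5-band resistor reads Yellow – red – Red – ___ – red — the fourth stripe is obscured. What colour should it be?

4.22 Ω = 422 × 10^-2.
The fourth band is the multiplier, 10^-2, which is silver.

silver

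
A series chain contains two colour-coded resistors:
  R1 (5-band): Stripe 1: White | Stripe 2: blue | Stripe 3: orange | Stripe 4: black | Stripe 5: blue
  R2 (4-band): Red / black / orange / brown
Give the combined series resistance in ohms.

R1: white, blue, orange → 963; black ×1 → 963 Ω.
R2: red, black → 20; orange ×10^3 → 20000 Ω.
Series: 963 + 20000 = 20963 Ω.

20963 Ω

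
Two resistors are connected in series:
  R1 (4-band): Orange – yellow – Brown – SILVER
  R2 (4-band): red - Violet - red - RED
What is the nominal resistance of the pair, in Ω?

3040 Ω

R1: orange, yellow → 34; brown ×10 → 340 Ω.
R2: red, violet → 27; red ×10^2 → 2700 Ω.
Series: 340 + 2700 = 3040 Ω.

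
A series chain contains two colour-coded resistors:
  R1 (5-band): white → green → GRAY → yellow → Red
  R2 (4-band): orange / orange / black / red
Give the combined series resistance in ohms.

R1: white, green, grey → 958; yellow ×10^4 → 9580000 Ω.
R2: orange, orange → 33; black ×1 → 33 Ω.
Series: 9580000 + 33 = 9580033 Ω.

9580033 Ω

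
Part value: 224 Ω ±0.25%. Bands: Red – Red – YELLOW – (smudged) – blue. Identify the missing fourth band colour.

black

224 Ω = 224 × 10^0.
The fourth band is the multiplier, 10^0, which is black.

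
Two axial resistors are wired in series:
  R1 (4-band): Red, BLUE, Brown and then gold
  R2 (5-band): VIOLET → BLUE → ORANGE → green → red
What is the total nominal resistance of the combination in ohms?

76300260 Ω

R1: red, blue → 26; brown ×10 → 260 Ω.
R2: violet, blue, orange → 763; green ×10^5 → 76300000 Ω.
Series: 260 + 76300000 = 76300260 Ω.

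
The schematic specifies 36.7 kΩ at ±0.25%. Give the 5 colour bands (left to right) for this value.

36700 Ω = 367 × 10^2.
3 → orange
6 → blue
7 → violet
Multiplier 10^2 → red.
±0.25% tolerance → blue.

orange, blue, violet, red, blue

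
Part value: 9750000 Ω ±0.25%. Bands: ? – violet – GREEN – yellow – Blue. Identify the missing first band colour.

white

9750000 Ω = 975 × 10^4.
The first band gives digit 9 of the significand, and 9 is white.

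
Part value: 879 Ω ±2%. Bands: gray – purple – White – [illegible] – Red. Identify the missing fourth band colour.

black

879 Ω = 879 × 10^0.
The fourth band is the multiplier, 10^0, which is black.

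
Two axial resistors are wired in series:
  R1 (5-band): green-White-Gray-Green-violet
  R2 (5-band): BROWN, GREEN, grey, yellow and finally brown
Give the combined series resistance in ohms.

61380000 Ω

R1: green, white, grey → 598; green ×10^5 → 59800000 Ω.
R2: brown, green, grey → 158; yellow ×10^4 → 1580000 Ω.
Series: 59800000 + 1580000 = 61380000 Ω.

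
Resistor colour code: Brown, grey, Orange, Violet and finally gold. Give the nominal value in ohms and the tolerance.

Brown → 1 (first significant figure)
Grey → 8 (second significant figure)
Orange → 3 (third significant figure)
Violet → ×10^7 multiplier
Gold → ±5% tolerance
183 × 10000000 = 1830000000 Ω

1830000000 Ω ±5%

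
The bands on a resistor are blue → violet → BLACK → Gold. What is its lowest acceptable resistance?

Blue → 6 (first significant figure)
Violet → 7 (second significant figure)
Black → ×1 multiplier
Gold → ±5% tolerance
67 × 1 = 67 Ω
Lowest = 67 × (1 − 5/100) = 63.65 Ω.

63.65 Ω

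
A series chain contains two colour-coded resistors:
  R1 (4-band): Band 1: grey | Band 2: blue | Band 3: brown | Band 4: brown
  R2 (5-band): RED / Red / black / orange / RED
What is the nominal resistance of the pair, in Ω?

220860 Ω

R1: grey, blue → 86; brown ×10 → 860 Ω.
R2: red, red, black → 220; orange ×10^3 → 220000 Ω.
Series: 860 + 220000 = 220860 Ω.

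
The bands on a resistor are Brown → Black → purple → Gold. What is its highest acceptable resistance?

105000000 Ω

Brown → 1 (first significant figure)
Black → 0 (second significant figure)
Violet → ×10^7 multiplier
Gold → ±5% tolerance
10 × 10000000 = 100000000 Ω
Highest = 100000000 × (1 + 5/100) = 105000000 Ω.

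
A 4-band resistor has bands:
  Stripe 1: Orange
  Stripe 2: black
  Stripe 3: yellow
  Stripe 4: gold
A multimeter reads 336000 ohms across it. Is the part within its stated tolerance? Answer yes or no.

no

Orange → 3 (first significant figure)
Black → 0 (second significant figure)
Yellow → ×10^4 multiplier
Gold → ±5% tolerance
30 × 10000 = 300000 Ω
Allowed range: 285000 Ω to 315000 Ω.
336000 ohms lies outside that range.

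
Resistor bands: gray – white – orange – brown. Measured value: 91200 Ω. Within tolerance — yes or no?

Grey → 8 (first significant figure)
White → 9 (second significant figure)
Orange → ×10^3 multiplier
Brown → ±1% tolerance
89 × 1000 = 89000 Ω
Allowed range: 88110 Ω to 89890 Ω.
91200 Ω lies outside that range.

no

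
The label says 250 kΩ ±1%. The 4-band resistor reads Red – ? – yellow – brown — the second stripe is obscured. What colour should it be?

250000 Ω = 25 × 10^4.
The second band gives digit 5 of the significand, and 5 is green.

green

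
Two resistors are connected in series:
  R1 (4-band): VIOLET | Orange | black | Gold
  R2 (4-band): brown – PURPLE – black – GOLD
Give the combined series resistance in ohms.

R1: violet, orange → 73; black ×1 → 73 Ω.
R2: brown, violet → 17; black ×1 → 17 Ω.
Series: 73 + 17 = 90 Ω.

90 Ω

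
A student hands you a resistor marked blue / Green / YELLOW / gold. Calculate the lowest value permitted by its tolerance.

617500 Ω

Blue → 6 (first significant figure)
Green → 5 (second significant figure)
Yellow → ×10^4 multiplier
Gold → ±5% tolerance
65 × 10000 = 650000 Ω
Lowest = 650000 × (1 − 5/100) = 617500 Ω.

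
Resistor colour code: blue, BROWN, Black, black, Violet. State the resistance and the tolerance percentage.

610 Ω ±0.1%

Blue → 6 (first significant figure)
Brown → 1 (second significant figure)
Black → 0 (third significant figure)
Black → ×1 multiplier
Violet → ±0.1% tolerance
610 × 1 = 610 Ω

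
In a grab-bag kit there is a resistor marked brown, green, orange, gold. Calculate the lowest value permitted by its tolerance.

14250 Ω

Brown → 1 (first significant figure)
Green → 5 (second significant figure)
Orange → ×10^3 multiplier
Gold → ±5% tolerance
15 × 1000 = 15000 Ω
Lowest = 15000 × (1 − 5/100) = 14250 Ω.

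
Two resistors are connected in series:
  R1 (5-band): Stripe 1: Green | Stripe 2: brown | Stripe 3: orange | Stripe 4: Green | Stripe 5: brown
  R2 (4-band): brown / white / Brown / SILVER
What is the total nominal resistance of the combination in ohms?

51300190 Ω

R1: green, brown, orange → 513; green ×10^5 → 51300000 Ω.
R2: brown, white → 19; brown ×10 → 190 Ω.
Series: 51300000 + 190 = 51300190 Ω.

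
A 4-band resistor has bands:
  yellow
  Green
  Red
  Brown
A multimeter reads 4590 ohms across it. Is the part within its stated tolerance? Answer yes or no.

no

Yellow → 4 (first significant figure)
Green → 5 (second significant figure)
Red → ×10^2 multiplier
Brown → ±1% tolerance
45 × 100 = 4500 Ω
Allowed range: 4455 Ω to 4545 Ω.
4590 ohms lies outside that range.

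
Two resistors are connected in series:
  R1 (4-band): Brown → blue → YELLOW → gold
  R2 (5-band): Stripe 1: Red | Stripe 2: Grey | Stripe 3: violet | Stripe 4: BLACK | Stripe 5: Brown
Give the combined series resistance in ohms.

R1: brown, blue → 16; yellow ×10^4 → 160000 Ω.
R2: red, grey, violet → 287; black ×1 → 287 Ω.
Series: 160000 + 287 = 160287 Ω.

160287 Ω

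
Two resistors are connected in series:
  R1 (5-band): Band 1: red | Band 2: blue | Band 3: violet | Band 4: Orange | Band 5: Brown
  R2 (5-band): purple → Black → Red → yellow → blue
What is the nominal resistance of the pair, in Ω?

R1: red, blue, violet → 267; orange ×10^3 → 267000 Ω.
R2: violet, black, red → 702; yellow ×10^4 → 7020000 Ω.
Series: 267000 + 7020000 = 7287000 Ω.

7287000 Ω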